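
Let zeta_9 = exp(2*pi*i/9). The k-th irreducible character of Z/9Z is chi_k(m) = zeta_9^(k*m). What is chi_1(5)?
chi_1(5) = zeta_9^5 = exp(-8*I*pi/9)

chi_1(5) = zeta_9^(1*5) = zeta_9^5. Since zeta_9^9 = 1, this equals zeta_9^5 = exp(2*pi*i*5/9) = exp(-8*I*pi/9).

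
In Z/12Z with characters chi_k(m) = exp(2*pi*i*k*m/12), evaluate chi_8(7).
chi_8(7) = zeta_12^56 = exp(-2*I*pi/3)

Working: chi_8(7) = zeta_12^(8*7) = zeta_12^56. Since zeta_12^12 = 1, this equals zeta_12^8 = exp(2*pi*i*8/12) = exp(-2*I*pi/3).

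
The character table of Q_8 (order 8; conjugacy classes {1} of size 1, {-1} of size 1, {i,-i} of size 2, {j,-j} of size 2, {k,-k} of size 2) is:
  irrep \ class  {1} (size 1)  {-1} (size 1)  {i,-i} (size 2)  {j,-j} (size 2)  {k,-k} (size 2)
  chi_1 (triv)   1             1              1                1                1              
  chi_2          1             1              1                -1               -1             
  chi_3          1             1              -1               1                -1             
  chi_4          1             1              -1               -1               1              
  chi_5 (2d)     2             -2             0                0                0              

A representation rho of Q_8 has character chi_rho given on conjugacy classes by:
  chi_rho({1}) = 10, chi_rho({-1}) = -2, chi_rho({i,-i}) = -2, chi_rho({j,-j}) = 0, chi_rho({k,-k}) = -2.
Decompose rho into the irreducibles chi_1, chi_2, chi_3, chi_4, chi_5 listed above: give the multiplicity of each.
Multiplicities: chi_1: 0, chi_2: 1, chi_3: 2, chi_4: 1, chi_5: 3.

Proof sketch: Use <chi_rho, chi> = (1/|G|) sum_C |C| * chi_rho(C) * conj(chi(C)) with |G| = 8 for each irreducible chi in the table:
  <chi_rho, chi_1> = (1/8)[1*(10)*conj(1) + 1*(-2)*conj(1) + 2*(-2)*conj(1) + 2*(0)*conj(1) + 2*(-2)*conj(1)]
      = (1/8)[(10) + (-2) + (-4) + (0) + (-4)] = 0/8 = 0
  <chi_rho, chi_2> = (1/8)[1*(10)*conj(1) + 1*(-2)*conj(1) + 2*(-2)*conj(1) + 2*(0)*conj(-1) + 2*(-2)*conj(-1)]
      = (1/8)[(10) + (-2) + (-4) + (0) + (4)] = 8/8 = 1
  <chi_rho, chi_3> = (1/8)[1*(10)*conj(1) + 1*(-2)*conj(1) + 2*(-2)*conj(-1) + 2*(0)*conj(1) + 2*(-2)*conj(-1)]
      = (1/8)[(10) + (-2) + (4) + (0) + (4)] = 16/8 = 2
  <chi_rho, chi_4> = (1/8)[1*(10)*conj(1) + 1*(-2)*conj(1) + 2*(-2)*conj(-1) + 2*(0)*conj(-1) + 2*(-2)*conj(1)]
      = (1/8)[(10) + (-2) + (4) + (0) + (-4)] = 8/8 = 1
  <chi_rho, chi_5> = (1/8)[1*(10)*conj(2) + 1*(-2)*conj(-2) + 2*(-2)*conj(0) + 2*(0)*conj(0) + 2*(-2)*conj(0)]
      = (1/8)[(20) + (4) + (0) + (0) + (0)] = 24/8 = 3
Dimension check: dim(rho) = sum (mult * dim) = 0*1 + 1*1 + 2*1 + 1*1 + 3*2 = 10 = chi_rho(e) = 10.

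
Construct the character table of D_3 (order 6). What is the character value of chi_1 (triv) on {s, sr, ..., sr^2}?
Conjugacy classes: {e} of size 1, {r^1, r^2} of size 2, {s, sr, ..., sr^2} of size 3.
Character table:
  irrep \ class              {e} (size 1)  {r^1, r^2} (size 2)  {s, sr, ..., sr^2} (size 3)
  chi_1 (triv)               1             1                    1                          
  chi_2 (sign: r->1, s->-1)  1             1                    -1                         
  chi_3 (2d, j=1)            2             -1                   0                          

Spot check: chi_1 (triv) on {s, sr, ..., sr^2} = 1.

Reasoning: D_3 has order 2*3 = 6 with 3 conjugacy classes, hence 3 irreducibles. Sum of squared dims 1 + 1 + 4 = 6 = |G|. Linear characters come from the abelianisation; the 2-dimensional irreps have character r^k -> 2*cos(2*pi*j*k/3), reflections -> 0.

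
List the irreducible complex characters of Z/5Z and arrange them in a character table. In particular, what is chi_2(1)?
Character table of Z/5Z (irreps indexed chi_0,...,chi_4 with chi_k(m) = zeta_5^(k*m), zeta_5 = exp(2*pi*i/5)):
  irrep \ class  {0} (size 1)  {1} (size 1)    {2} (size 1)    {3} (size 1)    {4} (size 1)  
  chi_0          1             1               1               1               1             
  chi_1          1             exp(2*I*pi/5)   exp(4*I*pi/5)   exp(-4*I*pi/5)  exp(-2*I*pi/5)
  chi_2          1             exp(4*I*pi/5)   exp(-2*I*pi/5)  exp(2*I*pi/5)   exp(-4*I*pi/5)
  chi_3          1             exp(-4*I*pi/5)  exp(2*I*pi/5)   exp(-2*I*pi/5)  exp(4*I*pi/5) 
  chi_4          1             exp(-2*I*pi/5)  exp(-4*I*pi/5)  exp(4*I*pi/5)   exp(2*I*pi/5) 

Spot check: chi_2(1) = zeta_5^(2*1) = zeta_5^2 = exp(4*I*pi/5).

Justification: Z/5Z is abelian, so all 5 irreducible complex representations are 1-dimensional. They are given by chi_k(m) = zeta_5^(k*m) for k = 0,...,4. Row orthogonality: sum_m chi_k(m) conj(chi_l(m)) = 5 * [k = l].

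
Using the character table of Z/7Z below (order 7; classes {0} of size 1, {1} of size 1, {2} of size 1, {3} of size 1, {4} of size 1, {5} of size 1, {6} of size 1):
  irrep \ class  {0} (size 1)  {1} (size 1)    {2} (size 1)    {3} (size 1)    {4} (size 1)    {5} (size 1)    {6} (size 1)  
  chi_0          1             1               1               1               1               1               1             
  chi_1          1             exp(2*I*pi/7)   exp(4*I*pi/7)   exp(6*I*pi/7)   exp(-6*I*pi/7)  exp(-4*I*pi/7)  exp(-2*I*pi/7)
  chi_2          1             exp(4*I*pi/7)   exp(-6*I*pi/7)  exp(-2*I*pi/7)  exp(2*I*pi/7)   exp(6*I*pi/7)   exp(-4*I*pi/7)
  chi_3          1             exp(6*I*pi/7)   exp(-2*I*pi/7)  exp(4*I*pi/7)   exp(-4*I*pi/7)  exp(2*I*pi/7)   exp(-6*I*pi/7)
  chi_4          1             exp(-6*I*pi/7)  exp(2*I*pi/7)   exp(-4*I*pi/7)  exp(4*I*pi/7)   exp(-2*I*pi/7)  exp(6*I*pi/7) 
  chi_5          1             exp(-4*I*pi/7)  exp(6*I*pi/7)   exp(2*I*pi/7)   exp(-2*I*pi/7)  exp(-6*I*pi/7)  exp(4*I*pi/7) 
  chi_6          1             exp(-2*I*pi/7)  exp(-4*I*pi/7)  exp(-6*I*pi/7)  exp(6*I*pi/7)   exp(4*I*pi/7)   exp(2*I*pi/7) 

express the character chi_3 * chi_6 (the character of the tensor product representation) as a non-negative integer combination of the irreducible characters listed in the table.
chi_3 tensor chi_6 = chi_2 (all other irreducibles have multiplicity 0).

Details: The character of a tensor product is the pointwise product (chi_3 * chi_6)(C) = chi_3(C) * chi_6(C):
  {0}: (1)*(1), {1}: (exp(6*I*pi/7))*(exp(-2*I*pi/7)), {2}: (exp(-2*I*pi/7))*(exp(-4*I*pi/7)), {3}: (exp(4*I*pi/7))*(exp(-6*I*pi/7)), {4}: (exp(-4*I*pi/7))*(exp(6*I*pi/7)), {5}: (exp(2*I*pi/7))*(exp(4*I*pi/7)), {6}: (exp(-6*I*pi/7))*(exp(2*I*pi/7))
so (chi_3 * chi_6) takes values
  {0} -> 1, {1} -> exp(4*I*pi/7), {2} -> exp(-6*I*pi/7), {3} -> exp(-2*I*pi/7), {4} -> exp(2*I*pi/7), {5} -> exp(6*I*pi/7), {6} -> exp(-4*I*pi/7).
Now take the inner product of this character with each irreducible chi from the table, <chi_3*chi_6, chi> = (1/7) sum_C |C| (chi_3*chi_6)(C) conj(chi(C)):
  <chi_3*chi_6, chi_0> = (1/7)[1*(1)*conj(1) + 1*(exp(4*I*pi/7))*conj(1) + 1*(exp(-6*I*pi/7))*conj(1) + 1*(exp(-2*I*pi/7))*conj(1) + 1*(exp(2*I*pi/7))*conj(1) + 1*(exp(6*I*pi/7))*conj(1) + 1*(exp(-4*I*pi/7))*conj(1)]
      = (1/7)[(1) + (exp(4*I*pi/7)) + (exp(-6*I*pi/7)) + (exp(-2*I*pi/7)) + (exp(2*I*pi/7)) + (exp(6*I*pi/7)) + (exp(-4*I*pi/7))] = 0/7 = 0
  <chi_3*chi_6, chi_1> = (1/7)[1*(1)*conj(1) + 1*(exp(4*I*pi/7))*conj(exp(2*I*pi/7)) + 1*(exp(-6*I*pi/7))*conj(exp(4*I*pi/7)) + 1*(exp(-2*I*pi/7))*conj(exp(6*I*pi/7)) + 1*(exp(2*I*pi/7))*conj(exp(-6*I*pi/7)) + 1*(exp(6*I*pi/7))*conj(exp(-4*I*pi/7)) + 1*(exp(-4*I*pi/7))*conj(exp(-2*I*pi/7))]
      = (1/7)[(1) + (exp(2*I*pi/7)) + (exp(4*I*pi/7)) + (exp(6*I*pi/7)) + (exp(-6*I*pi/7)) + (exp(-4*I*pi/7)) + (exp(-2*I*pi/7))] = 0/7 = 0
  <chi_3*chi_6, chi_2> = (1/7)[1*(1)*conj(1) + 1*(exp(4*I*pi/7))*conj(exp(4*I*pi/7)) + 1*(exp(-6*I*pi/7))*conj(exp(-6*I*pi/7)) + 1*(exp(-2*I*pi/7))*conj(exp(-2*I*pi/7)) + 1*(exp(2*I*pi/7))*conj(exp(2*I*pi/7)) + 1*(exp(6*I*pi/7))*conj(exp(6*I*pi/7)) + 1*(exp(-4*I*pi/7))*conj(exp(-4*I*pi/7))]
      = (1/7)[(1) + (1) + (1) + (1) + (1) + (1) + (1)] = 7/7 = 1
  <chi_3*chi_6, chi_3> = (1/7)[1*(1)*conj(1) + 1*(exp(4*I*pi/7))*conj(exp(6*I*pi/7)) + 1*(exp(-6*I*pi/7))*conj(exp(-2*I*pi/7)) + 1*(exp(-2*I*pi/7))*conj(exp(4*I*pi/7)) + 1*(exp(2*I*pi/7))*conj(exp(-4*I*pi/7)) + 1*(exp(6*I*pi/7))*conj(exp(2*I*pi/7)) + 1*(exp(-4*I*pi/7))*conj(exp(-6*I*pi/7))]
      = (1/7)[(1) + (exp(-2*I*pi/7)) + (exp(-4*I*pi/7)) + (exp(-6*I*pi/7)) + (exp(6*I*pi/7)) + (exp(4*I*pi/7)) + (exp(2*I*pi/7))] = 0/7 = 0
  <chi_3*chi_6, chi_4> = (1/7)[1*(1)*conj(1) + 1*(exp(4*I*pi/7))*conj(exp(-6*I*pi/7)) + 1*(exp(-6*I*pi/7))*conj(exp(2*I*pi/7)) + 1*(exp(-2*I*pi/7))*conj(exp(-4*I*pi/7)) + 1*(exp(2*I*pi/7))*conj(exp(4*I*pi/7)) + 1*(exp(6*I*pi/7))*conj(exp(-2*I*pi/7)) + 1*(exp(-4*I*pi/7))*conj(exp(6*I*pi/7))]
      = (1/7)[(1) + (exp(-4*I*pi/7)) + (exp(6*I*pi/7)) + (exp(2*I*pi/7)) + (exp(-2*I*pi/7)) + (exp(-6*I*pi/7)) + (exp(4*I*pi/7))] = 0/7 = 0
  <chi_3*chi_6, chi_5> = (1/7)[1*(1)*conj(1) + 1*(exp(4*I*pi/7))*conj(exp(-4*I*pi/7)) + 1*(exp(-6*I*pi/7))*conj(exp(6*I*pi/7)) + 1*(exp(-2*I*pi/7))*conj(exp(2*I*pi/7)) + 1*(exp(2*I*pi/7))*conj(exp(-2*I*pi/7)) + 1*(exp(6*I*pi/7))*conj(exp(-6*I*pi/7)) + 1*(exp(-4*I*pi/7))*conj(exp(4*I*pi/7))]
      = (1/7)[(1) + (exp(-6*I*pi/7)) + (exp(2*I*pi/7)) + (exp(-4*I*pi/7)) + (exp(4*I*pi/7)) + (exp(-2*I*pi/7)) + (exp(6*I*pi/7))] = 0/7 = 0
  <chi_3*chi_6, chi_6> = (1/7)[1*(1)*conj(1) + 1*(exp(4*I*pi/7))*conj(exp(-2*I*pi/7)) + 1*(exp(-6*I*pi/7))*conj(exp(-4*I*pi/7)) + 1*(exp(-2*I*pi/7))*conj(exp(-6*I*pi/7)) + 1*(exp(2*I*pi/7))*conj(exp(6*I*pi/7)) + 1*(exp(6*I*pi/7))*conj(exp(4*I*pi/7)) + 1*(exp(-4*I*pi/7))*conj(exp(2*I*pi/7))]
      = (1/7)[(1) + (exp(6*I*pi/7)) + (exp(-2*I*pi/7)) + (exp(4*I*pi/7)) + (exp(-4*I*pi/7)) + (exp(2*I*pi/7)) + (exp(-6*I*pi/7))] = 0/7 = 0
(Exp terms are combined using exp(i*s)*conj(exp(i*t)) = exp(i*(s-t)), and sums of them are collapsed using the identity that for every m > 1 the m distinct m-th roots of unity sum to 0, e.g. 1 + exp(2*I*pi/3) + exp(-2*I*pi/3) = 0.)
Hence the multiplicities are chi_2: 1. Dimension check: dim(chi_3)*dim(chi_6) = 1*1 = 1 and sum (mult * dim) = 1*1 = 1.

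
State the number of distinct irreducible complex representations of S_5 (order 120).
7

Working: The number of irreducible complex representations of a finite group equals its number of conjugacy classes. Conjugacy classes in S_5 correspond to cycle types, i.e. partitions of 5; there are p(5) = 7 of them, so S_5 (order 120) has exactly 7 irreducible complex representations.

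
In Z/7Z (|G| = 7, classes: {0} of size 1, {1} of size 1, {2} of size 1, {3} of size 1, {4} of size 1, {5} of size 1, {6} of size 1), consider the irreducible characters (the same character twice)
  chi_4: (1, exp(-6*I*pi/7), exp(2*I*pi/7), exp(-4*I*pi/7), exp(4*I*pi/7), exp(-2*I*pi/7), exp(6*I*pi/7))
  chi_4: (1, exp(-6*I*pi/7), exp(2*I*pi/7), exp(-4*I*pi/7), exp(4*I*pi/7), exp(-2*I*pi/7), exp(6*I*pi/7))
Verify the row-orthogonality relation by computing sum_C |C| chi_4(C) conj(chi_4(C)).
Sum = 7 = |G| = 7; so <chi_4, chi_4> = 1 (norm-1 confirms irreducibility).

Reasoning: Compute term by term over conjugacy classes (|C| * chi_4(C) * conj(chi_4(C))):
  1*(1)*conj(1) + 1*(exp(-6*I*pi/7))*conj(exp(-6*I*pi/7)) + 1*(exp(2*I*pi/7))*conj(exp(2*I*pi/7)) + 1*(exp(-4*I*pi/7))*conj(exp(-4*I*pi/7)) + 1*(exp(4*I*pi/7))*conj(exp(4*I*pi/7)) + 1*(exp(-2*I*pi/7))*conj(exp(-2*I*pi/7)) + 1*(exp(6*I*pi/7))*conj(exp(6*I*pi/7))
  = (1) + (1) + (1) + (1) + (1) + (1) + (1)
  = 7.
(Exp terms are combined using exp(i*s)*conj(exp(i*t)) = exp(i*(s-t)), and sums of them are collapsed using the identity that for every m > 1 the m distinct m-th roots of unity sum to 0, e.g. 1 + exp(2*I*pi/3) + exp(-2*I*pi/3) = 0.)
Dividing by |G| = 7 gives 7/7 = 1, matching the row-orthogonality relation <chi_4, chi_4> = [chi_4 = chi_4].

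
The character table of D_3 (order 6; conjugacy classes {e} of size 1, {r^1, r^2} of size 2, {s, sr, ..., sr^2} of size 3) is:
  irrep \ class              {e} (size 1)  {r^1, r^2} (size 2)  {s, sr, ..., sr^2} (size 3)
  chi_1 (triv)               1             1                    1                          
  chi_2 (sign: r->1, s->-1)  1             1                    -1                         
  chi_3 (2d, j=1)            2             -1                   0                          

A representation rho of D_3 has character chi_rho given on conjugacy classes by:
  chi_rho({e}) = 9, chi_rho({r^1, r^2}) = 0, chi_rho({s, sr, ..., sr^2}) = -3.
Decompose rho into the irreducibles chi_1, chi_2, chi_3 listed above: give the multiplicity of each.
Multiplicities: chi_1: 0, chi_2: 3, chi_3: 3.

Use <chi_rho, chi> = (1/|G|) sum_C |C| * chi_rho(C) * conj(chi(C)) with |G| = 6 for each irreducible chi in the table:
  <chi_rho, chi_1> = (1/6)[1*(9)*conj(1) + 2*(0)*conj(1) + 3*(-3)*conj(1)]
      = (1/6)[(9) + (0) + (-9)] = 0/6 = 0
  <chi_rho, chi_2> = (1/6)[1*(9)*conj(1) + 2*(0)*conj(1) + 3*(-3)*conj(-1)]
      = (1/6)[(9) + (0) + (9)] = 18/6 = 3
  <chi_rho, chi_3> = (1/6)[1*(9)*conj(2) + 2*(0)*conj(-1) + 3*(-3)*conj(0)]
      = (1/6)[(18) + (0) + (0)] = 18/6 = 3
Dimension check: dim(rho) = sum (mult * dim) = 0*1 + 3*1 + 3*2 = 9 = chi_rho(e) = 9.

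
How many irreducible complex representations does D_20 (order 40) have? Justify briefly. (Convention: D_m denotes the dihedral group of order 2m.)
13

Working: The number of irreducible complex representations of a finite group equals its number of conjugacy classes. D_20 has 13 conjugacy classes (n/2 + 3 for n even), so D_20 (order 40) has exactly 13 irreducible complex representations.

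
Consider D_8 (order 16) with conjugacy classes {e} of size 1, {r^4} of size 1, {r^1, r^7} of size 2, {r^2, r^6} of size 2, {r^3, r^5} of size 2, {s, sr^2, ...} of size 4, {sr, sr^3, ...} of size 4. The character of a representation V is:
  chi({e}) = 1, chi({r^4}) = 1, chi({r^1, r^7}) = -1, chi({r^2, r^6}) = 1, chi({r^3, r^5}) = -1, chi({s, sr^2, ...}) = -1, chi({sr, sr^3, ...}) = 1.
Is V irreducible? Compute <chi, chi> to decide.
Irreducible: <chi, chi> = 1.

Explanation: <chi, chi> = (1/|G|) sum_C |C| * |chi(C)|^2 = (1/16)[1*|1|^2 + 1*|1|^2 + 2*|-1|^2 + 2*|1|^2 + 2*|-1|^2 + 4*|-1|^2 + 4*|1|^2]
  = (1/16)[(1) + (1) + (2) + (2) + (2) + (4) + (4)] = 16/16 = 1.
A character is irreducible iff <chi, chi> = 1, so this representation is irreducible.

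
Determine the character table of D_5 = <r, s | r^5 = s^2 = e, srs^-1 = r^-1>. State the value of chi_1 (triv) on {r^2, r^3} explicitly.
Conjugacy classes: {e} of size 1, {r^1, r^4} of size 2, {r^2, r^3} of size 2, {s, sr, ..., sr^4} of size 5.
Character table:
  irrep \ class              {e} (size 1)  {r^1, r^4} (size 2)  {r^2, r^3} (size 2)  {s, sr, ..., sr^4} (size 5)
  chi_1 (triv)               1             1                    1                    1                          
  chi_2 (sign: r->1, s->-1)  1             1                    1                    -1                         
  chi_3 (2d, j=1)            2             -1/2 + sqrt(5)/2     -sqrt(5)/2 - 1/2     0                          
  chi_4 (2d, j=2)            2             -sqrt(5)/2 - 1/2     -1/2 + sqrt(5)/2     0                          

Spot check: chi_1 (triv) on {r^2, r^3} = 1.

Explanation: D_5 has order 2*5 = 10 with 4 conjugacy classes, hence 4 irreducibles. Sum of squared dims 1 + 1 + 4 + 4 = 10 = |G|. Linear characters come from the abelianisation; the 2-dimensional irreps have character r^k -> 2*cos(2*pi*j*k/5), reflections -> 0.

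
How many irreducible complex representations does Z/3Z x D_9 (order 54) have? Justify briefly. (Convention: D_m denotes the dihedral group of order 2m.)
18

Details: The number of irreducible complex representations of a finite group equals its number of conjugacy classes. For a direct product, #classes(G x H) = #classes(G) * #classes(H). Z/3Z has 3 classes (abelian), D_9 has 6 classes, so 3 * 6 = 18, so Z/3Z x D_9 (order 54) has exactly 18 irreducible complex representations.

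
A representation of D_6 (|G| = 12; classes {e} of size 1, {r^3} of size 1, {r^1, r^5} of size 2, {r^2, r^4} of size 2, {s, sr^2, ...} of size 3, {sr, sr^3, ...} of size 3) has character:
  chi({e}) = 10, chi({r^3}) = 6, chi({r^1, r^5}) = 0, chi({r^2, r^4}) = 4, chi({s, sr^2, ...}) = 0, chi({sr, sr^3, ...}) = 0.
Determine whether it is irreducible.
Not irreducible (reducible): <chi, chi> = 14 > 1.

Justification: <chi, chi> = (1/|G|) sum_C |C| * |chi(C)|^2 = (1/12)[1*|10|^2 + 1*|6|^2 + 2*|0|^2 + 2*|4|^2 + 3*|0|^2 + 3*|0|^2]
  = (1/12)[(100) + (36) + (0) + (32) + (0) + (0)] = 168/12 = 14.
A character is irreducible iff <chi, chi> = 1, so this representation is reducible.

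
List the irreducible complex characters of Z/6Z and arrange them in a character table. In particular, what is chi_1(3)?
Character table of Z/6Z (irreps indexed chi_0,...,chi_5 with chi_k(m) = zeta_6^(k*m), zeta_6 = exp(2*pi*i/6)):
  irrep \ class  {0} (size 1)  {1} (size 1)    {2} (size 1)    {3} (size 1)  {4} (size 1)    {5} (size 1)  
  chi_0          1             1               1               1             1               1             
  chi_1          1             exp(I*pi/3)     exp(2*I*pi/3)   -1            exp(-2*I*pi/3)  exp(-I*pi/3)  
  chi_2          1             exp(2*I*pi/3)   exp(-2*I*pi/3)  1             exp(2*I*pi/3)   exp(-2*I*pi/3)
  chi_3          1             -1              1               -1            1               -1            
  chi_4          1             exp(-2*I*pi/3)  exp(2*I*pi/3)   1             exp(-2*I*pi/3)  exp(2*I*pi/3) 
  chi_5          1             exp(-I*pi/3)    exp(-2*I*pi/3)  -1            exp(2*I*pi/3)   exp(I*pi/3)   

Spot check: chi_1(3) = zeta_6^(1*3) = zeta_6^3 = -1.

Solution. Z/6Z is abelian, so all 6 irreducible complex representations are 1-dimensional. They are given by chi_k(m) = zeta_6^(k*m) for k = 0,...,5. Row orthogonality: sum_m chi_k(m) conj(chi_l(m)) = 6 * [k = l].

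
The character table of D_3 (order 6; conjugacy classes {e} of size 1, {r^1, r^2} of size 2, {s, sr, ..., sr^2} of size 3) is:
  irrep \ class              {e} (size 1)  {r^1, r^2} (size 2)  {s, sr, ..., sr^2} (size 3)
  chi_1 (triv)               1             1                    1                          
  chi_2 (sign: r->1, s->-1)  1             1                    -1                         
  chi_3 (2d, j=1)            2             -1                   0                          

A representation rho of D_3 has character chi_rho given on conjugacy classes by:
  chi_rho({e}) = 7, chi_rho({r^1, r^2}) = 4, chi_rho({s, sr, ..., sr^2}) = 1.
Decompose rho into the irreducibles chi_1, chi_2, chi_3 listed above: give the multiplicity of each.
Multiplicities: chi_1: 3, chi_2: 2, chi_3: 1.

Proof sketch: Use <chi_rho, chi> = (1/|G|) sum_C |C| * chi_rho(C) * conj(chi(C)) with |G| = 6 for each irreducible chi in the table:
  <chi_rho, chi_1> = (1/6)[1*(7)*conj(1) + 2*(4)*conj(1) + 3*(1)*conj(1)]
      = (1/6)[(7) + (8) + (3)] = 18/6 = 3
  <chi_rho, chi_2> = (1/6)[1*(7)*conj(1) + 2*(4)*conj(1) + 3*(1)*conj(-1)]
      = (1/6)[(7) + (8) + (-3)] = 12/6 = 2
  <chi_rho, chi_3> = (1/6)[1*(7)*conj(2) + 2*(4)*conj(-1) + 3*(1)*conj(0)]
      = (1/6)[(14) + (-8) + (0)] = 6/6 = 1
Dimension check: dim(rho) = sum (mult * dim) = 3*1 + 2*1 + 1*2 = 7 = chi_rho(e) = 7.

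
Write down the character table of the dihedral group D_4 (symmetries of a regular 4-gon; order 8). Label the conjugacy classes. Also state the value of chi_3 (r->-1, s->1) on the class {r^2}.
Conjugacy classes: {e} of size 1, {r^2} of size 1, {r^1, r^3} of size 2, {s, sr^2, ...} of size 2, {sr, sr^3, ...} of size 2.
Character table:
  irrep \ class              {e} (size 1)  {r^2} (size 1)  {r^1, r^3} (size 2)  {s, sr^2, ...} (size 2)  {sr, sr^3, ...} (size 2)
  chi_1 (triv)               1             1               1                    1                        1                       
  chi_2 (sign: r->1, s->-1)  1             1               1                    -1                       -1                      
  chi_3 (r->-1, s->1)        1             1               -1                   1                        -1                      
  chi_4 (r->-1, s->-1)       1             1               -1                   -1                       1                       
  chi_5 (2d, j=1)            2             -2              0                    0                        0                       

Spot check: chi_3 (r->-1, s->1) on {r^2} = 1.

Derivation: D_4 has order 2*4 = 8 with 5 conjugacy classes, hence 5 irreducibles. Sum of squared dims 1 + 1 + 1 + 1 + 4 = 8 = |G|. Linear characters come from the abelianisation; the 2-dimensional irreps have character r^k -> 2*cos(2*pi*j*k/4), reflections -> 0.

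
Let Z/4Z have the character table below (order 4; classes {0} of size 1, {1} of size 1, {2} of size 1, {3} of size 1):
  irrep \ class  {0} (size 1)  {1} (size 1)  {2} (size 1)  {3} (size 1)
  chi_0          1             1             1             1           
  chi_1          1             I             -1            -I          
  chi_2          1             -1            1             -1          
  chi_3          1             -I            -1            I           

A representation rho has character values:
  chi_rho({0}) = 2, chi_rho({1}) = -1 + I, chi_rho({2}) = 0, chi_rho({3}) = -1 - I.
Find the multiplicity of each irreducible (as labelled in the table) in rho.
Multiplicities: chi_0: 0, chi_1: 1, chi_2: 1, chi_3: 0.

Justification: Use <chi_rho, chi> = (1/|G|) sum_C |C| * chi_rho(C) * conj(chi(C)) with |G| = 4 for each irreducible chi in the table:
  <chi_rho, chi_0> = (1/4)[1*(2)*conj(1) + 1*(-1 + I)*conj(1) + 1*(0)*conj(1) + 1*(-1 - I)*conj(1)]
      = (1/4)[(2) + (-1 + I) + (0) + (-1 - I)] = 0/4 = 0
  <chi_rho, chi_1> = (1/4)[1*(2)*conj(1) + 1*(-1 + I)*conj(I) + 1*(0)*conj(-1) + 1*(-1 - I)*conj(-I)]
      = (1/4)[(2) + (1 + I) + (0) + (1 - I)] = 4/4 = 1
  <chi_rho, chi_2> = (1/4)[1*(2)*conj(1) + 1*(-1 + I)*conj(-1) + 1*(0)*conj(1) + 1*(-1 - I)*conj(-1)]
      = (1/4)[(2) + (1 - I) + (0) + (1 + I)] = 4/4 = 1
  <chi_rho, chi_3> = (1/4)[1*(2)*conj(1) + 1*(-1 + I)*conj(-I) + 1*(0)*conj(-1) + 1*(-1 - I)*conj(I)]
      = (1/4)[(2) + (-1 - I) + (0) + (-1 + I)] = 0/4 = 0
(Exp terms are combined using exp(i*s)*conj(exp(i*t)) = exp(i*(s-t)), and sums of them are collapsed using the identity that for every m > 1 the m distinct m-th roots of unity sum to 0, e.g. 1 + exp(2*I*pi/3) + exp(-2*I*pi/3) = 0.)
Dimension check: dim(rho) = sum (mult * dim) = 0*1 + 1*1 + 1*1 + 0*1 = 2 = chi_rho(e) = 2.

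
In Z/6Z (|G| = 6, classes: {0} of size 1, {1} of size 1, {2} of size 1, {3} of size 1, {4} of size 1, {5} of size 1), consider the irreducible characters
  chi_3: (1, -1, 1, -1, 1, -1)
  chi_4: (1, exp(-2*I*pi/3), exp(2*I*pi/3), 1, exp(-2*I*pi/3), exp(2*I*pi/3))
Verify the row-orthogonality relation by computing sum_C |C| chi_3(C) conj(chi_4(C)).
Sum = 0; so <chi_3, chi_4> = 0 (distinct irreducibles are orthogonal).

Derivation: Compute term by term over conjugacy classes (|C| * chi_3(C) * conj(chi_4(C))):
  1*(1)*conj(1) + 1*(-1)*conj(exp(-2*I*pi/3)) + 1*(1)*conj(exp(2*I*pi/3)) + 1*(-1)*conj(1) + 1*(1)*conj(exp(-2*I*pi/3)) + 1*(-1)*conj(exp(2*I*pi/3))
  = (1) + (-exp(2*I*pi/3)) + (exp(-2*I*pi/3)) + (-1) + (exp(2*I*pi/3)) + (-exp(-2*I*pi/3))
  = 0.
(Exp terms are combined using exp(i*s)*conj(exp(i*t)) = exp(i*(s-t)), and sums of them are collapsed using the identity that for every m > 1 the m distinct m-th roots of unity sum to 0, e.g. 1 + exp(2*I*pi/3) + exp(-2*I*pi/3) = 0.)
Dividing by |G| = 6 gives 0/6 = 0, matching the row-orthogonality relation <chi_3, chi_4> = [chi_3 = chi_4].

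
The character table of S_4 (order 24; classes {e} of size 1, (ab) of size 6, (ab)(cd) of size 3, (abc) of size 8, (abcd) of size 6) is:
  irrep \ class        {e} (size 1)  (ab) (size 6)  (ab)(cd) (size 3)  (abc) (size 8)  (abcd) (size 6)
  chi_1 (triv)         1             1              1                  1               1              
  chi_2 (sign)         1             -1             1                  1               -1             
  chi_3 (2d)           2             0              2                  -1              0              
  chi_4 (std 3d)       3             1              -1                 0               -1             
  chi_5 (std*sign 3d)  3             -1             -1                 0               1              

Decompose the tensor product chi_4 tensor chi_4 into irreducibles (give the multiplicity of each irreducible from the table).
chi_4 tensor chi_4 = chi_1 + chi_3 + chi_4 + chi_5 (all other irreducibles have multiplicity 0).

The character of a tensor product is the pointwise product (chi_4 * chi_4)(C) = chi_4(C) * chi_4(C):
  {e}: (3)*(3), (ab): (1)*(1), (ab)(cd): (-1)*(-1), (abc): (0)*(0), (abcd): (-1)*(-1)
so (chi_4 * chi_4) takes values
  {e} -> 9, (ab) -> 1, (ab)(cd) -> 1, (abc) -> 0, (abcd) -> 1.
Now take the inner product of this character with each irreducible chi from the table, <chi_4*chi_4, chi> = (1/24) sum_C |C| (chi_4*chi_4)(C) conj(chi(C)):
  <chi_4*chi_4, chi_1> = (1/24)[1*(9)*conj(1) + 6*(1)*conj(1) + 3*(1)*conj(1) + 8*(0)*conj(1) + 6*(1)*conj(1)]
      = (1/24)[(9) + (6) + (3) + (0) + (6)] = 24/24 = 1
  <chi_4*chi_4, chi_2> = (1/24)[1*(9)*conj(1) + 6*(1)*conj(-1) + 3*(1)*conj(1) + 8*(0)*conj(1) + 6*(1)*conj(-1)]
      = (1/24)[(9) + (-6) + (3) + (0) + (-6)] = 0/24 = 0
  <chi_4*chi_4, chi_3> = (1/24)[1*(9)*conj(2) + 6*(1)*conj(0) + 3*(1)*conj(2) + 8*(0)*conj(-1) + 6*(1)*conj(0)]
      = (1/24)[(18) + (0) + (6) + (0) + (0)] = 24/24 = 1
  <chi_4*chi_4, chi_4> = (1/24)[1*(9)*conj(3) + 6*(1)*conj(1) + 3*(1)*conj(-1) + 8*(0)*conj(0) + 6*(1)*conj(-1)]
      = (1/24)[(27) + (6) + (-3) + (0) + (-6)] = 24/24 = 1
  <chi_4*chi_4, chi_5> = (1/24)[1*(9)*conj(3) + 6*(1)*conj(-1) + 3*(1)*conj(-1) + 8*(0)*conj(0) + 6*(1)*conj(1)]
      = (1/24)[(27) + (-6) + (-3) + (0) + (6)] = 24/24 = 1
Hence the multiplicities are chi_1: 1, chi_3: 1, chi_4: 1, chi_5: 1. Dimension check: dim(chi_4)*dim(chi_4) = 3*3 = 9 and sum (mult * dim) = 1*1 + 1*2 + 1*3 + 1*3 = 9.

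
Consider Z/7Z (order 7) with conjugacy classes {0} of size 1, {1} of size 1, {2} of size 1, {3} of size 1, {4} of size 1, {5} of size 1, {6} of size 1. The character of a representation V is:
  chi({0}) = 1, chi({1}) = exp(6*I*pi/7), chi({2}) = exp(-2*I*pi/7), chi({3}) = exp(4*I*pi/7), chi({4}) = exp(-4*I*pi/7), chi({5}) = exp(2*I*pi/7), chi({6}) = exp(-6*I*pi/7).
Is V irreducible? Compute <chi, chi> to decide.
Irreducible: <chi, chi> = 1.

Argument: <chi, chi> = (1/|G|) sum_C |C| * |chi(C)|^2 = (1/7)[1*|1|^2 + 1*|exp(6*I*pi/7)|^2 + 1*|exp(-2*I*pi/7)|^2 + 1*|exp(4*I*pi/7)|^2 + 1*|exp(-4*I*pi/7)|^2 + 1*|exp(2*I*pi/7)|^2 + 1*|exp(-6*I*pi/7)|^2]
  = (1/7)[(1) + (1) + (1) + (1) + (1) + (1) + (1)] = 7/7 = 1.
(Exp terms are combined using exp(i*s)*conj(exp(i*t)) = exp(i*(s-t)), and sums of them are collapsed using the identity that for every m > 1 the m distinct m-th roots of unity sum to 0, e.g. 1 + exp(2*I*pi/3) + exp(-2*I*pi/3) = 0.)
A character is irreducible iff <chi, chi> = 1, so this representation is irreducible.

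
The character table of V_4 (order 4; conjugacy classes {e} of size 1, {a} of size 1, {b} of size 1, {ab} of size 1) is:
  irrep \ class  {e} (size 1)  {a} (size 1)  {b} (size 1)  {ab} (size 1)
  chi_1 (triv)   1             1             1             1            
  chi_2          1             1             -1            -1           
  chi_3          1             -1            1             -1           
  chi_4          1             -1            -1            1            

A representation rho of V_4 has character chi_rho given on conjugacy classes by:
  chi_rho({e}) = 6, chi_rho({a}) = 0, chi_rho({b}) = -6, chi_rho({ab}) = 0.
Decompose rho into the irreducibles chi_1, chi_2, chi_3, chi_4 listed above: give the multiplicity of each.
Multiplicities: chi_1: 0, chi_2: 3, chi_3: 0, chi_4: 3.

Proof sketch: Use <chi_rho, chi> = (1/|G|) sum_C |C| * chi_rho(C) * conj(chi(C)) with |G| = 4 for each irreducible chi in the table:
  <chi_rho, chi_1> = (1/4)[1*(6)*conj(1) + 1*(0)*conj(1) + 1*(-6)*conj(1) + 1*(0)*conj(1)]
      = (1/4)[(6) + (0) + (-6) + (0)] = 0/4 = 0
  <chi_rho, chi_2> = (1/4)[1*(6)*conj(1) + 1*(0)*conj(1) + 1*(-6)*conj(-1) + 1*(0)*conj(-1)]
      = (1/4)[(6) + (0) + (6) + (0)] = 12/4 = 3
  <chi_rho, chi_3> = (1/4)[1*(6)*conj(1) + 1*(0)*conj(-1) + 1*(-6)*conj(1) + 1*(0)*conj(-1)]
      = (1/4)[(6) + (0) + (-6) + (0)] = 0/4 = 0
  <chi_rho, chi_4> = (1/4)[1*(6)*conj(1) + 1*(0)*conj(-1) + 1*(-6)*conj(-1) + 1*(0)*conj(1)]
      = (1/4)[(6) + (0) + (6) + (0)] = 12/4 = 3
Dimension check: dim(rho) = sum (mult * dim) = 0*1 + 3*1 + 0*1 + 3*1 = 6 = chi_rho(e) = 6.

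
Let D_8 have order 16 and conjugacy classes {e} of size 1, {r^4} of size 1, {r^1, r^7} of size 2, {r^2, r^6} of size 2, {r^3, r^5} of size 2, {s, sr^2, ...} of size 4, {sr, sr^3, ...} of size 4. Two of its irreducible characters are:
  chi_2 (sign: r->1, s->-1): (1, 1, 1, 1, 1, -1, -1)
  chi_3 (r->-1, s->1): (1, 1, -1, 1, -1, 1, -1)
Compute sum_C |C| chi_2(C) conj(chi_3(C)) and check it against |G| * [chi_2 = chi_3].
Sum = 0; so <chi_2, chi_3> = 0 (distinct irreducibles are orthogonal).

Reasoning: Compute term by term over conjugacy classes (|C| * chi_2(C) * conj(chi_3(C))):
  1*(1)*conj(1) + 1*(1)*conj(1) + 2*(1)*conj(-1) + 2*(1)*conj(1) + 2*(1)*conj(-1) + 4*(-1)*conj(1) + 4*(-1)*conj(-1)
  = (1) + (1) + (-2) + (2) + (-2) + (-4) + (4)
  = 0.
Dividing by |G| = 16 gives 0/16 = 0, matching the row-orthogonality relation <chi_2, chi_3> = [chi_2 = chi_3].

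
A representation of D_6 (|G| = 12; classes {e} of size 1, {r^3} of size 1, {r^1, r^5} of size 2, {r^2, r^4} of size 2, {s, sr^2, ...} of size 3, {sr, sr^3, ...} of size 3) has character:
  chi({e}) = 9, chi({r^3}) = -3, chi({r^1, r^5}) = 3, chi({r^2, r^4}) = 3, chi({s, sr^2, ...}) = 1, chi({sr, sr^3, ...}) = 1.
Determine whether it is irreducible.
Not irreducible (reducible): <chi, chi> = 11 > 1.

Proof sketch: <chi, chi> = (1/|G|) sum_C |C| * |chi(C)|^2 = (1/12)[1*|9|^2 + 1*|-3|^2 + 2*|3|^2 + 2*|3|^2 + 3*|1|^2 + 3*|1|^2]
  = (1/12)[(81) + (9) + (18) + (18) + (3) + (3)] = 132/12 = 11.
A character is irreducible iff <chi, chi> = 1, so this representation is reducible.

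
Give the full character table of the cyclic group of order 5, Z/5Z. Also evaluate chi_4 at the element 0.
Character table of Z/5Z (irreps indexed chi_0,...,chi_4 with chi_k(m) = zeta_5^(k*m), zeta_5 = exp(2*pi*i/5)):
  irrep \ class  {0} (size 1)  {1} (size 1)    {2} (size 1)    {3} (size 1)    {4} (size 1)  
  chi_0          1             1               1               1               1             
  chi_1          1             exp(2*I*pi/5)   exp(4*I*pi/5)   exp(-4*I*pi/5)  exp(-2*I*pi/5)
  chi_2          1             exp(4*I*pi/5)   exp(-2*I*pi/5)  exp(2*I*pi/5)   exp(-4*I*pi/5)
  chi_3          1             exp(-4*I*pi/5)  exp(2*I*pi/5)   exp(-2*I*pi/5)  exp(4*I*pi/5) 
  chi_4          1             exp(-2*I*pi/5)  exp(-4*I*pi/5)  exp(4*I*pi/5)   exp(2*I*pi/5) 

Spot check: chi_4(0) = zeta_5^(4*0) = zeta_5^0 = 1.

Reasoning: Z/5Z is abelian, so all 5 irreducible complex representations are 1-dimensional. They are given by chi_k(m) = zeta_5^(k*m) for k = 0,...,4. Row orthogonality: sum_m chi_k(m) conj(chi_l(m)) = 5 * [k = l].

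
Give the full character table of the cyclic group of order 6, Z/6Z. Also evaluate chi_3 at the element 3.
Character table of Z/6Z (irreps indexed chi_0,...,chi_5 with chi_k(m) = zeta_6^(k*m), zeta_6 = exp(2*pi*i/6)):
  irrep \ class  {0} (size 1)  {1} (size 1)    {2} (size 1)    {3} (size 1)  {4} (size 1)    {5} (size 1)  
  chi_0          1             1               1               1             1               1             
  chi_1          1             exp(I*pi/3)     exp(2*I*pi/3)   -1            exp(-2*I*pi/3)  exp(-I*pi/3)  
  chi_2          1             exp(2*I*pi/3)   exp(-2*I*pi/3)  1             exp(2*I*pi/3)   exp(-2*I*pi/3)
  chi_3          1             -1              1               -1            1               -1            
  chi_4          1             exp(-2*I*pi/3)  exp(2*I*pi/3)   1             exp(-2*I*pi/3)  exp(2*I*pi/3) 
  chi_5          1             exp(-I*pi/3)    exp(-2*I*pi/3)  -1            exp(2*I*pi/3)   exp(I*pi/3)   

Spot check: chi_3(3) = zeta_6^(3*3) = zeta_6^9 = -1.

Solution. Z/6Z is abelian, so all 6 irreducible complex representations are 1-dimensional. They are given by chi_k(m) = zeta_6^(k*m) for k = 0,...,5. Row orthogonality: sum_m chi_k(m) conj(chi_l(m)) = 6 * [k = l].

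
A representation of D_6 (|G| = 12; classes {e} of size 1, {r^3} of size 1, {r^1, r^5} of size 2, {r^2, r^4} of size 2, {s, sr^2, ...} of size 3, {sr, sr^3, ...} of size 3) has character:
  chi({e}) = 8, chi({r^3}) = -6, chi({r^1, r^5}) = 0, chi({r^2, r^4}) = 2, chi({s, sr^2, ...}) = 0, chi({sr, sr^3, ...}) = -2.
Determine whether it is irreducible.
Not irreducible (reducible): <chi, chi> = 10 > 1.

Working: <chi, chi> = (1/|G|) sum_C |C| * |chi(C)|^2 = (1/12)[1*|8|^2 + 1*|-6|^2 + 2*|0|^2 + 2*|2|^2 + 3*|0|^2 + 3*|-2|^2]
  = (1/12)[(64) + (36) + (0) + (8) + (0) + (12)] = 120/12 = 10.
A character is irreducible iff <chi, chi> = 1, so this representation is reducible.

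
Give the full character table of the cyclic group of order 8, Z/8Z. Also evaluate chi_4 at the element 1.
Character table of Z/8Z (irreps indexed chi_0,...,chi_7 with chi_k(m) = zeta_8^(k*m), zeta_8 = exp(2*pi*i/8)):
  irrep \ class  {0} (size 1)  {1} (size 1)    {2} (size 1)  {3} (size 1)    {4} (size 1)  {5} (size 1)    {6} (size 1)  {7} (size 1)  
  chi_0          1             1               1             1               1             1               1             1             
  chi_1          1             exp(I*pi/4)     I             exp(3*I*pi/4)   -1            exp(-3*I*pi/4)  -I            exp(-I*pi/4)  
  chi_2          1             I               -1            -I              1             I               -1            -I            
  chi_3          1             exp(3*I*pi/4)   -I            exp(I*pi/4)     -1            exp(-I*pi/4)    I             exp(-3*I*pi/4)
  chi_4          1             -1              1             -1              1             -1              1             -1            
  chi_5          1             exp(-3*I*pi/4)  I             exp(-I*pi/4)    -1            exp(I*pi/4)     -I            exp(3*I*pi/4) 
  chi_6          1             -I              -1            I               1             -I              -1            I             
  chi_7          1             exp(-I*pi/4)    -I            exp(-3*I*pi/4)  -1            exp(3*I*pi/4)   I             exp(I*pi/4)   

Spot check: chi_4(1) = zeta_8^(4*1) = zeta_8^4 = -1.

Explanation: Z/8Z is abelian, so all 8 irreducible complex representations are 1-dimensional. They are given by chi_k(m) = zeta_8^(k*m) for k = 0,...,7. Row orthogonality: sum_m chi_k(m) conj(chi_l(m)) = 8 * [k = l].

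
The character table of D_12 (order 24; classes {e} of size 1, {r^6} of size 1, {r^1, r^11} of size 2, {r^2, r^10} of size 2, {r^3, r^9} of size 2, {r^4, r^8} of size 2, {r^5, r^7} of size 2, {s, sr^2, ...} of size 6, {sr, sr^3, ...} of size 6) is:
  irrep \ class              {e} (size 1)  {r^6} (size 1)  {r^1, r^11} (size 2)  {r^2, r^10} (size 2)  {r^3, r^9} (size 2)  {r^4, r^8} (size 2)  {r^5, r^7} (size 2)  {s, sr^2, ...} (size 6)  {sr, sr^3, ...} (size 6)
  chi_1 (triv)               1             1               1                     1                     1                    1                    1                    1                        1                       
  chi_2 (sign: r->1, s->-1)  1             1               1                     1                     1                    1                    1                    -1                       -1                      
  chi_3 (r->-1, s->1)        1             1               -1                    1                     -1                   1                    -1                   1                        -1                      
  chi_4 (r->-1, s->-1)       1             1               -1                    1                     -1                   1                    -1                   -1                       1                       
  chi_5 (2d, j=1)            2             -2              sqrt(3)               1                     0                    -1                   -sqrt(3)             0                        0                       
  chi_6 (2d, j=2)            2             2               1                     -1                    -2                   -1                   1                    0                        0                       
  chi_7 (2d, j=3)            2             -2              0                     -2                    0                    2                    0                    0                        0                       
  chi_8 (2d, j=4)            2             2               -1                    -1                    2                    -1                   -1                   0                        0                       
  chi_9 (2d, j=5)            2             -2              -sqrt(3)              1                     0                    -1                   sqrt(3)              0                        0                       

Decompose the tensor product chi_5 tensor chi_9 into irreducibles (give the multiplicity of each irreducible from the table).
chi_5 tensor chi_9 = chi_3 + chi_4 + chi_8 (all other irreducibles have multiplicity 0).

Argument: The character of a tensor product is the pointwise product (chi_5 * chi_9)(C) = chi_5(C) * chi_9(C):
  {e}: (2)*(2), {r^6}: (-2)*(-2), {r^1, r^11}: (sqrt(3))*(-sqrt(3)), {r^2, r^10}: (1)*(1), {r^3, r^9}: (0)*(0), {r^4, r^8}: (-1)*(-1), {r^5, r^7}: (-sqrt(3))*(sqrt(3)), {s, sr^2, ...}: (0)*(0), {sr, sr^3, ...}: (0)*(0)
so (chi_5 * chi_9) takes values
  {e} -> 4, {r^6} -> 4, {r^1, r^11} -> -3, {r^2, r^10} -> 1, {r^3, r^9} -> 0, {r^4, r^8} -> 1, {r^5, r^7} -> -3, {s, sr^2, ...} -> 0, {sr, sr^3, ...} -> 0.
Now take the inner product of this character with each irreducible chi from the table, <chi_5*chi_9, chi> = (1/24) sum_C |C| (chi_5*chi_9)(C) conj(chi(C)):
  <chi_5*chi_9, chi_1> = (1/24)[1*(4)*conj(1) + 1*(4)*conj(1) + 2*(-3)*conj(1) + 2*(1)*conj(1) + 2*(0)*conj(1) + 2*(1)*conj(1) + 2*(-3)*conj(1) + 6*(0)*conj(1) + 6*(0)*conj(1)]
      = (1/24)[(4) + (4) + (-6) + (2) + (0) + (2) + (-6) + (0) + (0)] = 0/24 = 0
  <chi_5*chi_9, chi_2> = (1/24)[1*(4)*conj(1) + 1*(4)*conj(1) + 2*(-3)*conj(1) + 2*(1)*conj(1) + 2*(0)*conj(1) + 2*(1)*conj(1) + 2*(-3)*conj(1) + 6*(0)*conj(-1) + 6*(0)*conj(-1)]
      = (1/24)[(4) + (4) + (-6) + (2) + (0) + (2) + (-6) + (0) + (0)] = 0/24 = 0
  <chi_5*chi_9, chi_3> = (1/24)[1*(4)*conj(1) + 1*(4)*conj(1) + 2*(-3)*conj(-1) + 2*(1)*conj(1) + 2*(0)*conj(-1) + 2*(1)*conj(1) + 2*(-3)*conj(-1) + 6*(0)*conj(1) + 6*(0)*conj(-1)]
      = (1/24)[(4) + (4) + (6) + (2) + (0) + (2) + (6) + (0) + (0)] = 24/24 = 1
  <chi_5*chi_9, chi_4> = (1/24)[1*(4)*conj(1) + 1*(4)*conj(1) + 2*(-3)*conj(-1) + 2*(1)*conj(1) + 2*(0)*conj(-1) + 2*(1)*conj(1) + 2*(-3)*conj(-1) + 6*(0)*conj(-1) + 6*(0)*conj(1)]
      = (1/24)[(4) + (4) + (6) + (2) + (0) + (2) + (6) + (0) + (0)] = 24/24 = 1
  <chi_5*chi_9, chi_5> = (1/24)[1*(4)*conj(2) + 1*(4)*conj(-2) + 2*(-3)*conj(sqrt(3)) + 2*(1)*conj(1) + 2*(0)*conj(0) + 2*(1)*conj(-1) + 2*(-3)*conj(-sqrt(3)) + 6*(0)*conj(0) + 6*(0)*conj(0)]
      = (1/24)[(8) + (-8) + (-6*sqrt(3)) + (2) + (0) + (-2) + (6*sqrt(3)) + (0) + (0)] = 0/24 = 0
  <chi_5*chi_9, chi_6> = (1/24)[1*(4)*conj(2) + 1*(4)*conj(2) + 2*(-3)*conj(1) + 2*(1)*conj(-1) + 2*(0)*conj(-2) + 2*(1)*conj(-1) + 2*(-3)*conj(1) + 6*(0)*conj(0) + 6*(0)*conj(0)]
      = (1/24)[(8) + (8) + (-6) + (-2) + (0) + (-2) + (-6) + (0) + (0)] = 0/24 = 0
  <chi_5*chi_9, chi_7> = (1/24)[1*(4)*conj(2) + 1*(4)*conj(-2) + 2*(-3)*conj(0) + 2*(1)*conj(-2) + 2*(0)*conj(0) + 2*(1)*conj(2) + 2*(-3)*conj(0) + 6*(0)*conj(0) + 6*(0)*conj(0)]
      = (1/24)[(8) + (-8) + (0) + (-4) + (0) + (4) + (0) + (0) + (0)] = 0/24 = 0
  <chi_5*chi_9, chi_8> = (1/24)[1*(4)*conj(2) + 1*(4)*conj(2) + 2*(-3)*conj(-1) + 2*(1)*conj(-1) + 2*(0)*conj(2) + 2*(1)*conj(-1) + 2*(-3)*conj(-1) + 6*(0)*conj(0) + 6*(0)*conj(0)]
      = (1/24)[(8) + (8) + (6) + (-2) + (0) + (-2) + (6) + (0) + (0)] = 24/24 = 1
  <chi_5*chi_9, chi_9> = (1/24)[1*(4)*conj(2) + 1*(4)*conj(-2) + 2*(-3)*conj(-sqrt(3)) + 2*(1)*conj(1) + 2*(0)*conj(0) + 2*(1)*conj(-1) + 2*(-3)*conj(sqrt(3)) + 6*(0)*conj(0) + 6*(0)*conj(0)]
      = (1/24)[(8) + (-8) + (6*sqrt(3)) + (2) + (0) + (-2) + (-6*sqrt(3)) + (0) + (0)] = 0/24 = 0
Hence the multiplicities are chi_3: 1, chi_4: 1, chi_8: 1. Dimension check: dim(chi_5)*dim(chi_9) = 2*2 = 4 and sum (mult * dim) = 1*1 + 1*1 + 1*2 = 4.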